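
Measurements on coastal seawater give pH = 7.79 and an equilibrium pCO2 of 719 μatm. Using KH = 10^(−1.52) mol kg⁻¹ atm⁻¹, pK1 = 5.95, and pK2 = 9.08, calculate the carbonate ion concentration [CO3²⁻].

[CO3²⁻] = 0.0770 mmol/kg

[CO2*] = KH · pCO2 = 10^(−1.52) × 719×10^-6 = 2.171×10^-5 mol/kg
α₀ = 1/(1 + K1/[H⁺] + K1K2/[H⁺]²) = 1/(1 + 10^+1.84 + 10^+0.55) = 0.01356
DIC = [CO2*]/α₀ = 2.171×10^-5 / 0.01356 = 1.601 mmol/kg
[CO3²⁻] = α₂·DIC; α₂ = 0.04812, so [CO3²⁻] = 0.04812 × 1.601 = 0.0770 mmol/kg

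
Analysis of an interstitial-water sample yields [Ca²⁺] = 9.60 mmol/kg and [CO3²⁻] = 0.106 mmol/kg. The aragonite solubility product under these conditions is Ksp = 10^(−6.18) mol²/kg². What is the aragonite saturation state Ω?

Ω = 1.54

Ksp = 10^(−6.18) = 6.607×10^-7
Ω = [Ca²⁺][CO3²⁻]/Ksp = (9.60×10^-3)(0.106×10^-3) / 6.607×10^-7 = 1.54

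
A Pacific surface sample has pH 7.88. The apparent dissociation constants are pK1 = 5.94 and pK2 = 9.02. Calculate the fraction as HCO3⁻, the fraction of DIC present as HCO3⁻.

α₁ = 1 / (1 + [H⁺]/K1 + K2/[H⁺]) = 1 / (1 + 10^-1.94 + 10^-1.14)
   = 1 / (1 + 0.011482 + 0.072444) = 1/1.0839 = 0.9226

α₁ = 0.923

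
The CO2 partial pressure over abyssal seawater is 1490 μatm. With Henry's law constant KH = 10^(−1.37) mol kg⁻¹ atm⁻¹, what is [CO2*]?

KH = 10^(−1.37) = 4.266×10^-2 mol kg⁻¹ atm⁻¹
[CO2*] = KH · pCO2 = 4.266×10^-2 × 1490×10^-6 atm = 6.36×10^-5 mol/kg

[CO2*] = 63.6 μmol/kg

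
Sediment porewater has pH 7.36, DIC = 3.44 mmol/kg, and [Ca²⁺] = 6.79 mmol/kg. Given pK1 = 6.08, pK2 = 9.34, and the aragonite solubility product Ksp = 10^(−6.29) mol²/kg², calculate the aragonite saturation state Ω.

α₂ = 1 / (1 + [H⁺]/K2 + [H⁺]²/(K1K2)) = 1 / (1 + 10^+1.98 + 10^+0.70)
   = 1 / (1 + 95.499 + 5.0119) = 1/101.51 = 0.009851
[CO3²⁻] = α₂ × DIC = 0.009851 × 3.44 = 0.03389 mmol/kg
Ksp = 10^(−6.29) = 5.129×10^-7
Ω = [Ca²⁺][CO3²⁻]/Ksp = (6.79×10^-3)(3.389×10^-5) / 5.129×10^-7 = 0.449

Ω = 0.449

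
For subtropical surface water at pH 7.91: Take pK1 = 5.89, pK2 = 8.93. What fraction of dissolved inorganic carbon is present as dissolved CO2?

α₀ = 1 / (1 + K1/[H⁺] + K1K2/[H⁺]²) = 1 / (1 + 10^+2.02 + 10^+1.00)
   = 1 / (1 + 104.71 + 10.000) = 1/115.71 = 0.008642

α₀ = 0.00864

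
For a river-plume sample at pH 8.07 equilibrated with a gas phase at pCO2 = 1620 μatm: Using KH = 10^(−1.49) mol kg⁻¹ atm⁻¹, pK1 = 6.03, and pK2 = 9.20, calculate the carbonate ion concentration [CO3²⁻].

[CO3²⁻] = 0.426 mmol/kg

[CO2*] = KH · pCO2 = 10^(−1.49) × 1620×10^-6 = 5.242×10^-5 mol/kg
α₀ = 1/(1 + K1/[H⁺] + K1K2/[H⁺]²) = 1/(1 + 10^+2.04 + 10^+0.91) = 0.008419
DIC = [CO2*]/α₀ = 5.242×10^-5 / 0.008419 = 6.227 mmol/kg
[CO3²⁻] = α₂·DIC; α₂ = 0.06843, so [CO3²⁻] = 0.06843 × 6.227 = 0.426 mmol/kg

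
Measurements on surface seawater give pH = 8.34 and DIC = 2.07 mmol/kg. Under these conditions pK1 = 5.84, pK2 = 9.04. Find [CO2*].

α₀ = 1 / (1 + K1/[H⁺] + K1K2/[H⁺]²) = 1 / (1 + 10^+2.50 + 10^+1.80)
   = 1 / (1 + 316.23 + 63.096) = 1/380.32 = 0.002629
[CO2*] = α₀ × DIC = 0.002629 × 2.07 = 0.00544 mmol/kg = 5.44 μmol/kg

[CO2*] = 5.44 μmol/kg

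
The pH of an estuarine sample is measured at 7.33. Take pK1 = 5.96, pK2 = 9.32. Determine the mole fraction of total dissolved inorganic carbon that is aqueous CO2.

α₀ = 0.0405

α₀ = 1 / (1 + K1/[H⁺] + K1K2/[H⁺]²) = 1 / (1 + 10^+1.37 + 10^-0.62)
   = 1 / (1 + 23.442 + 0.23988) = 1/24.682 = 0.04052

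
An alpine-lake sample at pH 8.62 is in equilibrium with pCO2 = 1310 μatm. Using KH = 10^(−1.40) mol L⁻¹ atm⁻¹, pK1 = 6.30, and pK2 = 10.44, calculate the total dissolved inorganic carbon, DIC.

DIC = 11.1 mmol/L

[CO2*] = KH · pCO2 = 10^(−1.40) × 1310×10^-6 = 5.215×10^-5 mol/L
α₀ = 1/(1 + K1/[H⁺] + K1K2/[H⁺]²) = 1/(1 + 10^+2.32 + 10^+0.50) = 0.004693
DIC = [CO2*]/α₀ = 5.215×10^-5 / 0.004693 = 11.1 mmol/L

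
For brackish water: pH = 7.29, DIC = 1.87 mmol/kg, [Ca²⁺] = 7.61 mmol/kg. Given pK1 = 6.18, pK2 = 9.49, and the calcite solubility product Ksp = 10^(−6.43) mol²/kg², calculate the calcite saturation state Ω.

Ω = 0.223

α₂ = 1 / (1 + [H⁺]/K2 + [H⁺]²/(K1K2)) = 1 / (1 + 10^+2.20 + 10^+1.09)
   = 1 / (1 + 158.49 + 12.303) = 1/171.79 = 0.005821
[CO3²⁻] = α₂ × DIC = 0.005821 × 1.87 = 0.01089 mmol/kg = 10.89 μmol/kg
Ksp = 10^(−6.43) = 3.715×10^-7
Ω = [Ca²⁺][CO3²⁻]/Ksp = (7.61×10^-3)(1.089×10^-5) / 3.715×10^-7 = 0.223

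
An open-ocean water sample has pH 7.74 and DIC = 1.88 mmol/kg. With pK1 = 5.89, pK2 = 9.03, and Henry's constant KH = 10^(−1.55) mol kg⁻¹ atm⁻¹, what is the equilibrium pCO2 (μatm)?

α₀ = 1 / (1 + K1/[H⁺] + K1K2/[H⁺]²) = 1 / (1 + 10^+1.85 + 10^+0.56)
   = 1 / (1 + 70.795 + 3.6308) = 1/75.425 = 0.01326
[CO2*] = α₀ × DIC = 0.01326 × 1.88 = 0.02493 mmol/kg
pCO2 = [CO2*]/KH = 2.493×10^-5 / 2.818×10^-2 = 884 μatm

pCO2 = 884 μatm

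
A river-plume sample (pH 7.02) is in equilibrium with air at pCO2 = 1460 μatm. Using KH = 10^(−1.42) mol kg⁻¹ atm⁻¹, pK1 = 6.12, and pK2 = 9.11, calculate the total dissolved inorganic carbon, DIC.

[CO2*] = KH · pCO2 = 10^(−1.42) × 1460×10^-6 = 5.551×10^-5 mol/kg
α₀ = 1/(1 + K1/[H⁺] + K1K2/[H⁺]²) = 1/(1 + 10^+0.90 + 10^-1.19) = 0.1110
DIC = [CO2*]/α₀ = 5.551×10^-5 / 0.1110 = 0.500 mmol/kg

DIC = 0.500 mmol/kg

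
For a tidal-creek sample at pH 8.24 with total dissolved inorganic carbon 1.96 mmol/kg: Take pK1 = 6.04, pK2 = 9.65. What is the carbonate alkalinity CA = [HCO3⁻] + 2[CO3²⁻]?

CA = [HCO3⁻] + 2[CO3²⁻] = (α₁ + 2α₂)·DIC
At pH 8.24: [H⁺]/K1 = 10^-2.20 = 0.0063096, K2/[H⁺] = 10^-1.41 = 0.038905
α₁ = 1/(1 + 0.0063096 + 0.038905) = 1/1.0452 = 0.9567; α₂ = α₁·K2/[H⁺] = 0.03722
α₁ + 2α₂ = 1.0312
CA = 1.0312 × 1.96 = 2.02 mmol/kg

CA = 2.02 mmol/kg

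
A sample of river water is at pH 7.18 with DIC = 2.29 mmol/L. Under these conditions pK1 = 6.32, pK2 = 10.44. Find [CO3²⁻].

α₂ = 1 / (1 + [H⁺]/K2 + [H⁺]²/(K1K2)) = 1 / (1 + 10^+3.26 + 10^+2.40)
   = 1 / (1 + 1819.7 + 251.19) = 1/2071.9 = 0.0004827
[CO3²⁻] = α₂ × DIC = 0.0004827 × 2.29 = 0.00111 mmol/L = 1.11 μmol/L

[CO3²⁻] = 1.11 μmol/L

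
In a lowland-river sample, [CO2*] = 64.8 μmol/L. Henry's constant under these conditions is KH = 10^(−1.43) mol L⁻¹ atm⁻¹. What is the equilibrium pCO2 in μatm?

KH = 10^(−1.43) = 3.715×10^-2 mol L⁻¹ atm⁻¹
pCO2 = [CO2*]/KH = 64.8×10^-6 / 3.715×10^-2 = 1.74×10^-3 atm = 1740 μatm

pCO2 = 1740 μatm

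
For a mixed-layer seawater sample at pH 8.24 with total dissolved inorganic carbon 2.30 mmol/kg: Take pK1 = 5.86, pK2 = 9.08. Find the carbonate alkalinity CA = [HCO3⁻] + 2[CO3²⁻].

CA = 2.58 mmol/kg

CA = [HCO3⁻] + 2[CO3²⁻] = (α₁ + 2α₂)·DIC
At pH 8.24: [H⁺]/K1 = 10^-2.38 = 0.0041687, K2/[H⁺] = 10^-0.84 = 0.14454
α₁ = 1/(1 + 0.0041687 + 0.14454) = 1/1.1487 = 0.8705; α₂ = α₁·K2/[H⁺] = 0.1258
α₁ + 2α₂ = 1.1222
CA = 1.1222 × 2.30 = 2.58 mmol/kg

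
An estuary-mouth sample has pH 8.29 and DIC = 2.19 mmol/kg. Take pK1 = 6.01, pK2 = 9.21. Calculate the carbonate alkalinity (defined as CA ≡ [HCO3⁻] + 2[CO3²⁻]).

CA = [HCO3⁻] + 2[CO3²⁻] = (α₁ + 2α₂)·DIC
At pH 8.29: [H⁺]/K1 = 10^-2.28 = 0.0052481, K2/[H⁺] = 10^-0.92 = 0.12023
α₁ = 1/(1 + 0.0052481 + 0.12023) = 1/1.1255 = 0.8885; α₂ = α₁·K2/[H⁺] = 0.1068
α₁ + 2α₂ = 1.1022
CA = 1.1022 × 2.19 = 2.41 mmol/kg

CA = 2.41 mmol/kg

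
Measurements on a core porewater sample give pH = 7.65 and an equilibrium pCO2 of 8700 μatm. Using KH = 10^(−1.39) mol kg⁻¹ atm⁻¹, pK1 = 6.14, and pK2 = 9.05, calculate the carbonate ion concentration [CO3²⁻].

[CO2*] = KH · pCO2 = 10^(−1.39) × 8700×10^-6 = 3.544×10^-4 mol/kg
α₀ = 1/(1 + K1/[H⁺] + K1K2/[H⁺]²) = 1/(1 + 10^+1.51 + 10^+0.11) = 0.02886
DIC = [CO2*]/α₀ = 3.544×10^-4 / 0.02886 = 12.28 mmol/kg
[CO3²⁻] = α₂·DIC; α₂ = 0.03718, so [CO3²⁻] = 0.03718 × 12.28 = 0.457 mmol/kg

[CO3²⁻] = 0.457 mmol/kg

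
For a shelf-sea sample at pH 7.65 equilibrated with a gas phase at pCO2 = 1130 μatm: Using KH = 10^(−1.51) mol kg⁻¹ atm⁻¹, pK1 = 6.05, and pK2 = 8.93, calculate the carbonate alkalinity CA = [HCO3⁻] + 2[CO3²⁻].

[CO2*] = KH · pCO2 = 10^(−1.51) × 1130×10^-6 = 3.492×10^-5 mol/kg
α₀ = 1/(1 + K1/[H⁺] + K1K2/[H⁺]²) = 1/(1 + 10^+1.60 + 10^+0.32) = 0.02331
DIC = [CO2*]/α₀ = 3.492×10^-5 / 0.02331 = 1.498 mmol/kg
CA = (α₁ + 2α₂)·DIC = (0.9280 + 2×0.04870) × 1.498 = 1.54 mmol/kg

CA = 1.54 mmol/kg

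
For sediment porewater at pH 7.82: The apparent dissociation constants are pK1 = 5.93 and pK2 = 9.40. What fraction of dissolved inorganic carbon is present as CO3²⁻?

α₂ = 0.0253

α₂ = 1 / (1 + [H⁺]/K2 + [H⁺]²/(K1K2)) = 1 / (1 + 10^+1.58 + 10^-0.31)
   = 1 / (1 + 38.019 + 0.48978) = 1/39.509 = 0.02531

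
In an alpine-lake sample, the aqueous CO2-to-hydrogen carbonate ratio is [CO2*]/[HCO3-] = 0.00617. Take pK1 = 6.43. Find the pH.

From K1 = [H⁺][HCO3-]/[CO2*]:  pH = pK1 − log₁₀([CO2*]/[HCO3-])
log₁₀(0.00617) = -2.210
pH = 6.43 − (-2.210) = 8.64

pH = 8.64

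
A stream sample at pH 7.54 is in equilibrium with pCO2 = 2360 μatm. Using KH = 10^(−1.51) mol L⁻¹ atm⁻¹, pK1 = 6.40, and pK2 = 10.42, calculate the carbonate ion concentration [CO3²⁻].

[CO2*] = KH · pCO2 = 10^(−1.51) × 2360×10^-6 = 7.293×10^-5 mol/L
α₀ = 1/(1 + K1/[H⁺] + K1K2/[H⁺]²) = 1/(1 + 10^+1.14 + 10^-1.74) = 0.06747
DIC = [CO2*]/α₀ = 7.293×10^-5 / 0.06747 = 1.081 mmol/L
[CO3²⁻] = α₂·DIC; α₂ = 0.001228, so [CO3²⁻] = 0.001228 × 1.081 = 0.00133 mmol/L = 1.33 μmol/L

[CO3²⁻] = 1.33 μmol/L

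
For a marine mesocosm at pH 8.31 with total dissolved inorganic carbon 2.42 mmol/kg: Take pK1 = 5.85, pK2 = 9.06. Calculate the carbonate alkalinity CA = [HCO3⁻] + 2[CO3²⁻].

CA = [HCO3⁻] + 2[CO3²⁻] = (α₁ + 2α₂)·DIC
At pH 8.31: [H⁺]/K1 = 10^-2.46 = 0.0034674, K2/[H⁺] = 10^-0.75 = 0.17783
α₁ = 1/(1 + 0.0034674 + 0.17783) = 1/1.1813 = 0.8465; α₂ = α₁·K2/[H⁺] = 0.1505
α₁ + 2α₂ = 1.1476
CA = 1.1476 × 2.42 = 2.78 mmol/kg

CA = 2.78 mmol/kg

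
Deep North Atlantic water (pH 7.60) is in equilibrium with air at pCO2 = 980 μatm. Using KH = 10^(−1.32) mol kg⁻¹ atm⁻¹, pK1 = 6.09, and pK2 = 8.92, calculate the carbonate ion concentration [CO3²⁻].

[CO2*] = KH · pCO2 = 10^(−1.32) × 980×10^-6 = 4.691×10^-5 mol/kg
α₀ = 1/(1 + K1/[H⁺] + K1K2/[H⁺]²) = 1/(1 + 10^+1.51 + 10^+0.19) = 0.02865
DIC = [CO2*]/α₀ = 4.691×10^-5 / 0.02865 = 1.637 mmol/kg
[CO3²⁻] = α₂·DIC; α₂ = 0.04437, so [CO3²⁻] = 0.04437 × 1.637 = 0.0726 mmol/kg

[CO3²⁻] = 0.0726 mmol/kg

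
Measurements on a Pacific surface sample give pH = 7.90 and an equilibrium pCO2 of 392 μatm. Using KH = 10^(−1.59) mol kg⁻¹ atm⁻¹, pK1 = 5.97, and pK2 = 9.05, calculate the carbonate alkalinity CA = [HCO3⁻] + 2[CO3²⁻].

CA = 0.979 mmol/kg

[CO2*] = KH · pCO2 = 10^(−1.59) × 392×10^-6 = 1.008×10^-5 mol/kg
α₀ = 1/(1 + K1/[H⁺] + K1K2/[H⁺]²) = 1/(1 + 10^+1.93 + 10^+0.78) = 0.01085
DIC = [CO2*]/α₀ = 1.008×10^-5 / 0.01085 = 0.9284 mmol/kg
CA = (α₁ + 2α₂)·DIC = (0.9238 + 2×0.06540) × 0.9284 = 0.979 mmol/kg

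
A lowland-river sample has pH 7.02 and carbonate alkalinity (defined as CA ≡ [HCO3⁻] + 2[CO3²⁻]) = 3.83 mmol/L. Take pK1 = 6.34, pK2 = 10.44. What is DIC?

DIC = 4.63 mmol/L

CA = [HCO3⁻] + 2[CO3²⁻] = (α₁ + 2α₂)·DIC
At pH 7.02: [H⁺]/K1 = 10^-0.68 = 0.20893, K2/[H⁺] = 10^-3.42 = 0.00038019
α₁ = 1/(1 + 0.20893 + 0.00038019) = 1/1.2093 = 0.8269; α₂ = α₁·K2/[H⁺] = 0.0003144
α₁ + 2α₂ = 0.8275
DIC = CA / (α₁ + 2α₂) = 3.83 / 0.8275 = 4.63 mmol/L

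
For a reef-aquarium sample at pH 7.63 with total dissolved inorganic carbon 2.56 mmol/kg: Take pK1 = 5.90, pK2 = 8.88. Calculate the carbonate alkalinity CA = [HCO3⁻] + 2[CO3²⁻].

CA = [HCO3⁻] + 2[CO3²⁻] = (α₁ + 2α₂)·DIC
At pH 7.63: [H⁺]/K1 = 10^-1.73 = 0.018621, K2/[H⁺] = 10^-1.25 = 0.056234
α₁ = 1/(1 + 0.018621 + 0.056234) = 1/1.0749 = 0.9304; α₂ = α₁·K2/[H⁺] = 0.05232
α₁ + 2α₂ = 1.0350
CA = 1.0350 × 2.56 = 2.65 mmol/kg

CA = 2.65 mmol/kg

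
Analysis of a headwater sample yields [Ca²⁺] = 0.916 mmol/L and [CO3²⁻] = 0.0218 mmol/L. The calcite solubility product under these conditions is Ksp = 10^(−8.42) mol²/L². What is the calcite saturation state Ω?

Ksp = 10^(−8.42) = 3.802×10^-9
Ω = [Ca²⁺][CO3²⁻]/Ksp = (0.916×10^-3)(0.0218×10^-3) / 3.802×10^-9 = 5.25

Ω = 5.25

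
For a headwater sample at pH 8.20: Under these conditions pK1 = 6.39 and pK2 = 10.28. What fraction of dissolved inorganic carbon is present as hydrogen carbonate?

α₁ = 0.977

α₁ = 1 / (1 + [H⁺]/K1 + K2/[H⁺]) = 1 / (1 + 10^-1.81 + 10^-2.08)
   = 1 / (1 + 0.015488 + 0.0083176) = 1/1.0238 = 0.9767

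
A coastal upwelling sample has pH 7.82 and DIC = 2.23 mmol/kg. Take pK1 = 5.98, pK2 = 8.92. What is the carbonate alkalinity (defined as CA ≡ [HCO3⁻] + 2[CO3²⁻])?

CA = 2.36 mmol/kg

CA = [HCO3⁻] + 2[CO3²⁻] = (α₁ + 2α₂)·DIC
At pH 7.82: [H⁺]/K1 = 10^-1.84 = 0.014454, K2/[H⁺] = 10^-1.10 = 0.079433
α₁ = 1/(1 + 0.014454 + 0.079433) = 1/1.0939 = 0.9142; α₂ = α₁·K2/[H⁺] = 0.07262
α₁ + 2α₂ = 1.0594
CA = 1.0594 × 2.23 = 2.36 mmol/kg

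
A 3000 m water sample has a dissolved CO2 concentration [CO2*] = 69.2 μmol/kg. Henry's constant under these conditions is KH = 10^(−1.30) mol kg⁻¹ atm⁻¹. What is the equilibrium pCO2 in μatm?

KH = 10^(−1.30) = 5.012×10^-2 mol kg⁻¹ atm⁻¹
pCO2 = [CO2*]/KH = 69.2×10^-6 / 5.012×10^-2 = 1.38×10^-3 atm = 1380 μatm

pCO2 = 1380 μatm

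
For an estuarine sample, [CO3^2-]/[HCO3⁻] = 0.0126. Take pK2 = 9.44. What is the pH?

pH = 7.54

From K2 = [H⁺][CO3^2-]/[HCO3⁻]:  pH = pK2 + log₁₀([CO3^2-]/[HCO3⁻])
log₁₀(0.0126) = -1.900
pH = 9.44 + (-1.900) = 7.54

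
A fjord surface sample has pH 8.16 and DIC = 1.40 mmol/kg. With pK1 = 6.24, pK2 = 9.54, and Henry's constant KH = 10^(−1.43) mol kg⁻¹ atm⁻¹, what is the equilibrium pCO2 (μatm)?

pCO2 = 430 μatm

α₀ = 1 / (1 + K1/[H⁺] + K1K2/[H⁺]²) = 1 / (1 + 10^+1.92 + 10^+0.54)
   = 1 / (1 + 83.176 + 3.4674) = 1/87.644 = 0.01141
[CO2*] = α₀ × DIC = 0.01141 × 1.40 = 0.01597 mmol/kg = 15.97 μmol/kg
pCO2 = [CO2*]/KH = 1.597×10^-5 / 3.715×10^-2 = 430 μatm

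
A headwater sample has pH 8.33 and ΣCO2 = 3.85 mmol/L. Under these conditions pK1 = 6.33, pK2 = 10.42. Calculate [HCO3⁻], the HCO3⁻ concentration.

α₁ = 1 / (1 + [H⁺]/K1 + K2/[H⁺]) = 1 / (1 + 10^-2.00 + 10^-2.09)
   = 1 / (1 + 0.010000 + 0.0081283) = 1/1.0181 = 0.9822
[HCO3⁻] = α₁ × DIC = 0.9822 × 3.85 = 3.78 mmol/L

[HCO3⁻] = 3.78 mmol/L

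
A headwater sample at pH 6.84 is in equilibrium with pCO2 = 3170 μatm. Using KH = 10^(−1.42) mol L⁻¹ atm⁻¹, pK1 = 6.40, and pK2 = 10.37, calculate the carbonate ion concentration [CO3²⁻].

[CO3²⁻] = 0.0980 μmol/L

[CO2*] = KH · pCO2 = 10^(−1.42) × 3170×10^-6 = 1.205×10^-4 mol/L
α₀ = 1/(1 + K1/[H⁺] + K1K2/[H⁺]²) = 1/(1 + 10^+0.44 + 10^-3.09) = 0.2663
DIC = [CO2*]/α₀ = 1.205×10^-4 / 0.2663 = 0.4526 mmol/L
[CO3²⁻] = α₂·DIC; α₂ = 0.0002165, so [CO3²⁻] = 0.0002165 × 0.4526 = 9.80×10^-5 mmol/L = 0.0980 μmol/L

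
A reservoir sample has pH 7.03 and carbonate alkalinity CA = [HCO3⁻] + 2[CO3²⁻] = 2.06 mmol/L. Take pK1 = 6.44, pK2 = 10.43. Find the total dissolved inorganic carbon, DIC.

CA = [HCO3⁻] + 2[CO3²⁻] = (α₁ + 2α₂)·DIC
At pH 7.03: [H⁺]/K1 = 10^-0.59 = 0.25704, K2/[H⁺] = 10^-3.40 = 0.00039811
α₁ = 1/(1 + 0.25704 + 0.00039811) = 1/1.2574 = 0.7953; α₂ = α₁·K2/[H⁺] = 0.0003166
α₁ + 2α₂ = 0.7959
DIC = CA / (α₁ + 2α₂) = 2.06 / 0.7959 = 2.59 mmol/L

DIC = 2.59 mmol/L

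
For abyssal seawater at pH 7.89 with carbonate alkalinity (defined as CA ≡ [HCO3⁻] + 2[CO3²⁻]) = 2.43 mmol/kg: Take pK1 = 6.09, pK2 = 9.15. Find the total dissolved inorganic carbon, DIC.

CA = [HCO3⁻] + 2[CO3²⁻] = (α₁ + 2α₂)·DIC
At pH 7.89: [H⁺]/K1 = 10^-1.80 = 0.015849, K2/[H⁺] = 10^-1.26 = 0.054954
α₁ = 1/(1 + 0.015849 + 0.054954) = 1/1.0708 = 0.9339; α₂ = α₁·K2/[H⁺] = 0.05132
α₁ + 2α₂ = 1.0365
DIC = CA / (α₁ + 2α₂) = 2.43 / 1.0365 = 2.34 mmol/kg

DIC = 2.34 mmol/kg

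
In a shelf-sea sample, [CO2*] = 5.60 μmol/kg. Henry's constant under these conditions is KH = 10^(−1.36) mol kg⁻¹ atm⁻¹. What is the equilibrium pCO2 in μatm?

KH = 10^(−1.36) = 4.365×10^-2 mol kg⁻¹ atm⁻¹
pCO2 = [CO2*]/KH = 5.60×10^-6 / 4.365×10^-2 = 1.28×10^-4 atm = 128 μatm

pCO2 = 128 μatm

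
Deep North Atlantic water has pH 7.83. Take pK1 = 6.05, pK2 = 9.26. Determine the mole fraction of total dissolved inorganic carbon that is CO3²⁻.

α₂ = 0.0353

α₂ = 1 / (1 + [H⁺]/K2 + [H⁺]²/(K1K2)) = 1 / (1 + 10^+1.43 + 10^-0.35)
   = 1 / (1 + 26.915 + 0.44668) = 1/28.362 = 0.03526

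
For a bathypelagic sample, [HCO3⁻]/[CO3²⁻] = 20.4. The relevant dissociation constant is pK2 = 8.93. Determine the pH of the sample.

pH = 7.62

From K2 = [H⁺][CO3²⁻]/[HCO3⁻]:  pH = pK2 − log₁₀([HCO3⁻]/[CO3²⁻])
log₁₀(20.4) = +1.310
pH = 8.93 − (+1.310) = 7.62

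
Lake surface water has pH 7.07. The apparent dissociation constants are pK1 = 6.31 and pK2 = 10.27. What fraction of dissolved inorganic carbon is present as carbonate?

α₂ = 0.000537

α₂ = 1 / (1 + [H⁺]/K2 + [H⁺]²/(K1K2)) = 1 / (1 + 10^+3.20 + 10^+2.44)
   = 1 / (1 + 1584.9 + 275.42) = 1/1861.3 = 0.0005373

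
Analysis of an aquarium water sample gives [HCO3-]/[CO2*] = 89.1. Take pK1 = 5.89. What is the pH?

From K1 = [H⁺][HCO3-]/[CO2*]:  pH = pK1 + log₁₀([HCO3-]/[CO2*])
log₁₀(89.1) = +1.950
pH = 5.89 + (+1.950) = 7.84

pH = 7.84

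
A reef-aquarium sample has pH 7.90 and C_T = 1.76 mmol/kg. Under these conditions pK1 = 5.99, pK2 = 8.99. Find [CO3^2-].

[CO3²⁻] = 0.131 mmol/kg

α₂ = 1 / (1 + [H⁺]/K2 + [H⁺]²/(K1K2)) = 1 / (1 + 10^+1.09 + 10^-0.82)
   = 1 / (1 + 12.303 + 0.15136) = 1/13.454 = 0.07433
[CO3²⁻] = α₂ × DIC = 0.07433 × 1.76 = 0.131 mmol/kg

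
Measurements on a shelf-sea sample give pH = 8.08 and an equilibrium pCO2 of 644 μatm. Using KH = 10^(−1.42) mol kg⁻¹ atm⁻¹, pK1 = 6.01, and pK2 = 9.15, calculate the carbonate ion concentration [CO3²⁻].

[CO3²⁻] = 0.245 mmol/kg

[CO2*] = KH · pCO2 = 10^(−1.42) × 644×10^-6 = 2.448×10^-5 mol/kg
α₀ = 1/(1 + K1/[H⁺] + K1K2/[H⁺]²) = 1/(1 + 10^+2.07 + 10^+1.00) = 0.007783
DIC = [CO2*]/α₀ = 2.448×10^-5 / 0.007783 = 3.146 mmol/kg
[CO3²⁻] = α₂·DIC; α₂ = 0.07783, so [CO3²⁻] = 0.07783 × 3.146 = 0.245 mmol/kg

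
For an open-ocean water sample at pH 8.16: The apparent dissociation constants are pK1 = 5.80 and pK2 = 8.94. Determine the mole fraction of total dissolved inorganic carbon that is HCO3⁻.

α₁ = 0.854

α₁ = 1 / (1 + [H⁺]/K1 + K2/[H⁺]) = 1 / (1 + 10^-2.36 + 10^-0.78)
   = 1 / (1 + 0.0043652 + 0.16596) = 1/1.1703 = 0.8545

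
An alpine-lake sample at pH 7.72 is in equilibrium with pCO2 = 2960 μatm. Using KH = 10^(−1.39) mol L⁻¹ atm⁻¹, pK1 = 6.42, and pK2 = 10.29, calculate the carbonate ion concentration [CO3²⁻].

[CO2*] = KH · pCO2 = 10^(−1.39) × 2960×10^-6 = 1.206×10^-4 mol/L
α₀ = 1/(1 + K1/[H⁺] + K1K2/[H⁺]²) = 1/(1 + 10^+1.30 + 10^-1.27) = 0.04760
DIC = [CO2*]/α₀ = 1.206×10^-4 / 0.04760 = 2.533 mmol/L
[CO3²⁻] = α₂·DIC; α₂ = 0.002557, so [CO3²⁻] = 0.002557 × 2.533 = 0.00648 mmol/L = 6.48 μmol/L

[CO3²⁻] = 6.48 μmol/L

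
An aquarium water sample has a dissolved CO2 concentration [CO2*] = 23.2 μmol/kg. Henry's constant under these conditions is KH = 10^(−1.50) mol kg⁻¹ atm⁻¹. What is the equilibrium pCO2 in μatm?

KH = 10^(−1.50) = 3.162×10^-2 mol kg⁻¹ atm⁻¹
pCO2 = [CO2*]/KH = 23.2×10^-6 / 3.162×10^-2 = 7.34×10^-4 atm = 734 μatm

pCO2 = 734 μatm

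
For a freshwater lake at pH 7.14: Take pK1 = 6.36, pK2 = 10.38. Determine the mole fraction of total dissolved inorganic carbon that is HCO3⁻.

α₁ = 0.857

α₁ = 1 / (1 + [H⁺]/K1 + K2/[H⁺]) = 1 / (1 + 10^-0.78 + 10^-3.24)
   = 1 / (1 + 0.16596 + 0.00057544) = 1/1.1665 = 0.8572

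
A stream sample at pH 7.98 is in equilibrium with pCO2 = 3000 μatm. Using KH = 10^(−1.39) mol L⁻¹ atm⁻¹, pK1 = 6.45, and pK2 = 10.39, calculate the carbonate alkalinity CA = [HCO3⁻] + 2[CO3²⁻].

CA = 4.17 mmol/L

[CO2*] = KH · pCO2 = 10^(−1.39) × 3000×10^-6 = 1.222×10^-4 mol/L
α₀ = 1/(1 + K1/[H⁺] + K1K2/[H⁺]²) = 1/(1 + 10^+1.53 + 10^-0.88) = 0.02856
DIC = [CO2*]/α₀ = 1.222×10^-4 / 0.02856 = 4.279 mmol/L
CA = (α₁ + 2α₂)·DIC = (0.9677 + 2×0.003765) × 4.279 = 4.17 mmol/L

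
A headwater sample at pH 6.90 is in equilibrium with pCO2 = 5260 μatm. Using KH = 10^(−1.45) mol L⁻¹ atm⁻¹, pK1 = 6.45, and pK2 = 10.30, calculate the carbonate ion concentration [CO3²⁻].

[CO2*] = KH · pCO2 = 10^(−1.45) × 5260×10^-6 = 1.866×10^-4 mol/L
α₀ = 1/(1 + K1/[H⁺] + K1K2/[H⁺]²) = 1/(1 + 10^+0.45 + 10^-2.95) = 0.2618
DIC = [CO2*]/α₀ = 1.866×10^-4 / 0.2618 = 0.7128 mmol/L
[CO3²⁻] = α₂·DIC; α₂ = 0.0002938, so [CO3²⁻] = 0.0002938 × 0.7128 = 0.000209 mmol/L = 0.209 μmol/L

[CO3²⁻] = 0.209 μmol/L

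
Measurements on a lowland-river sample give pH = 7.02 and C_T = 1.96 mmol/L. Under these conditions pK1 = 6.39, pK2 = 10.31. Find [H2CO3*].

[CO2*] = 0.372 mmol/L

α₀ = 1 / (1 + K1/[H⁺] + K1K2/[H⁺]²) = 1 / (1 + 10^+0.63 + 10^-2.66)
   = 1 / (1 + 4.2658 + 0.0021878) = 1/5.2680 = 0.1898
[CO2*] = α₀ × DIC = 0.1898 × 1.96 = 0.372 mmol/L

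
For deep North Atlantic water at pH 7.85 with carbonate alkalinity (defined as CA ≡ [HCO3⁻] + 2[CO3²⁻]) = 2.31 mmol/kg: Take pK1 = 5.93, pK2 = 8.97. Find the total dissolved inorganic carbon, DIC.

DIC = 2.18 mmol/kg

CA = [HCO3⁻] + 2[CO3²⁻] = (α₁ + 2α₂)·DIC
At pH 7.85: [H⁺]/K1 = 10^-1.92 = 0.012023, K2/[H⁺] = 10^-1.12 = 0.075858
α₁ = 1/(1 + 0.012023 + 0.075858) = 1/1.0879 = 0.9192; α₂ = α₁·K2/[H⁺] = 0.06973
α₁ + 2α₂ = 1.0587
DIC = CA / (α₁ + 2α₂) = 2.31 / 1.0587 = 2.18 mmol/kg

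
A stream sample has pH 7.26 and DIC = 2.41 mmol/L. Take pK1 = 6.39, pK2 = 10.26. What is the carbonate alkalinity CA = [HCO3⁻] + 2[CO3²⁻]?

CA = [HCO3⁻] + 2[CO3²⁻] = (α₁ + 2α₂)·DIC
At pH 7.26: [H⁺]/K1 = 10^-0.87 = 0.13490, K2/[H⁺] = 10^-3.00 = 0.0010000
α₁ = 1/(1 + 0.13490 + 0.0010000) = 1/1.1359 = 0.8804; α₂ = α₁·K2/[H⁺] = 0.0008804
α₁ + 2α₂ = 0.8821
CA = 0.8821 × 2.41 = 2.13 mmol/L

CA = 2.13 mmol/L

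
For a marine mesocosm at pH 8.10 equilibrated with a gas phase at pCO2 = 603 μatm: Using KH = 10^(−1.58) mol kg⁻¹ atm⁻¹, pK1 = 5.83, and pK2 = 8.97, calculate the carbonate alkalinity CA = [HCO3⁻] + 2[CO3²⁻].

[CO2*] = KH · pCO2 = 10^(−1.58) × 603×10^-6 = 1.586×10^-5 mol/kg
α₀ = 1/(1 + K1/[H⁺] + K1K2/[H⁺]²) = 1/(1 + 10^+2.27 + 10^+1.40) = 0.004710
DIC = [CO2*]/α₀ = 1.586×10^-5 / 0.004710 = 3.368 mmol/kg
CA = (α₁ + 2α₂)·DIC = (0.8770 + 2×0.1183) × 3.368 = 3.75 mmol/kg

CA = 3.75 mmol/kg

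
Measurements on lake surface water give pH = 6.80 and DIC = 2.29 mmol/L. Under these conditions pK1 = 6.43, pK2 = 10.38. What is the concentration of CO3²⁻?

α₂ = 1 / (1 + [H⁺]/K2 + [H⁺]²/(K1K2)) = 1 / (1 + 10^+3.58 + 10^+3.21)
   = 1 / (1 + 3801.9 + 1621.8) = 1/5424.7 = 0.0001843
[CO3²⁻] = α₂ × DIC = 0.0001843 × 2.29 = 0.000422 mmol/L = 0.422 μmol/L

[CO3²⁻] = 0.422 μmol/L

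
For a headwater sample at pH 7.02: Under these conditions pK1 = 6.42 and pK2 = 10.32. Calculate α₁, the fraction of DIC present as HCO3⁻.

α₁ = 1 / (1 + [H⁺]/K1 + K2/[H⁺]) = 1 / (1 + 10^-0.60 + 10^-3.30)
   = 1 / (1 + 0.25119 + 0.00050119) = 1/1.2517 = 0.7989

α₁ = 0.799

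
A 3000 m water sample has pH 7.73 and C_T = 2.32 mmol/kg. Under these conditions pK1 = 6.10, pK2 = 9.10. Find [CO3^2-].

[CO3²⁻] = 0.0928 mmol/kg

α₂ = 1 / (1 + [H⁺]/K2 + [H⁺]²/(K1K2)) = 1 / (1 + 10^+1.37 + 10^-0.26)
   = 1 / (1 + 23.442 + 0.54954) = 1/24.992 = 0.04001
[CO3²⁻] = α₂ × DIC = 0.04001 × 2.32 = 0.0928 mmol/kg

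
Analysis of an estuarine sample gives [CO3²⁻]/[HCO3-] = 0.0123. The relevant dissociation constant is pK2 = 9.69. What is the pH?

From K2 = [H⁺][CO3²⁻]/[HCO3-]:  pH = pK2 + log₁₀([CO3²⁻]/[HCO3-])
log₁₀(0.0123) = -1.910
pH = 9.69 + (-1.910) = 7.78

pH = 7.78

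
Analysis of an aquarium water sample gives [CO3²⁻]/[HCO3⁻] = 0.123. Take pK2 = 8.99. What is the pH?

From K2 = [H⁺][CO3²⁻]/[HCO3⁻]:  pH = pK2 + log₁₀([CO3²⁻]/[HCO3⁻])
log₁₀(0.123) = -0.910
pH = 8.99 + (-0.910) = 8.08

pH = 8.08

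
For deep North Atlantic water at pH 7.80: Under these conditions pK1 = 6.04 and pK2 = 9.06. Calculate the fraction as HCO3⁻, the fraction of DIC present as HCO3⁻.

α₁ = 0.933

α₁ = 1 / (1 + [H⁺]/K1 + K2/[H⁺]) = 1 / (1 + 10^-1.76 + 10^-1.26)
   = 1 / (1 + 0.017378 + 0.054954) = 1/1.0723 = 0.9325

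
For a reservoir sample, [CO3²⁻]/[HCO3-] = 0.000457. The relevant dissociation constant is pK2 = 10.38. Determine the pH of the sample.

From K2 = [H⁺][CO3²⁻]/[HCO3-]:  pH = pK2 + log₁₀([CO3²⁻]/[HCO3-])
log₁₀(0.000457) = -3.340
pH = 10.38 + (-3.340) = 7.04

pH = 7.04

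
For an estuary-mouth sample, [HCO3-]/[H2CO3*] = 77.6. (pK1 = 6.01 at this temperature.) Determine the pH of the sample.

From K1 = [H⁺][HCO3-]/[H2CO3*]:  pH = pK1 + log₁₀([HCO3-]/[H2CO3*])
log₁₀(77.6) = +1.890
pH = 6.01 + (+1.890) = 7.90

pH = 7.90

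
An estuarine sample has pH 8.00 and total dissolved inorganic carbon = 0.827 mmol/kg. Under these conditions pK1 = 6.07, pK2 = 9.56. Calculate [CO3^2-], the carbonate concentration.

α₂ = 1 / (1 + [H⁺]/K2 + [H⁺]²/(K1K2)) = 1 / (1 + 10^+1.56 + 10^-0.37)
   = 1 / (1 + 36.308 + 0.42658) = 1/37.734 = 0.02650
[CO3²⁻] = α₂ × DIC = 0.02650 × 0.827 = 0.0219 mmol/kg

[CO3²⁻] = 0.0219 mmol/kg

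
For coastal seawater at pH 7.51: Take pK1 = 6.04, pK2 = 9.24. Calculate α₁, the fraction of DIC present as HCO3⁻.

α₁ = 1 / (1 + [H⁺]/K1 + K2/[H⁺]) = 1 / (1 + 10^-1.47 + 10^-1.73)
   = 1 / (1 + 0.033884 + 0.018621) = 1/1.0525 = 0.9501

α₁ = 0.950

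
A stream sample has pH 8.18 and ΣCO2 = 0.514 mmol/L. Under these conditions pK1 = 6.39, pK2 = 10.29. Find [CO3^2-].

[CO3²⁻] = 3.90 μmol/L

α₂ = 1 / (1 + [H⁺]/K2 + [H⁺]²/(K1K2)) = 1 / (1 + 10^+2.11 + 10^+0.32)
   = 1 / (1 + 128.82 + 2.0893) = 1/131.91 = 0.007581
[CO3²⁻] = α₂ × DIC = 0.007581 × 0.514 = 0.00390 mmol/L = 3.90 μmol/L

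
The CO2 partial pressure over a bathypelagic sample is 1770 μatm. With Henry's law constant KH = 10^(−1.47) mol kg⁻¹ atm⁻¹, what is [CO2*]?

KH = 10^(−1.47) = 3.388×10^-2 mol kg⁻¹ atm⁻¹
[CO2*] = KH · pCO2 = 3.388×10^-2 × 1770×10^-6 atm = 6.00×10^-5 mol/kg

[CO2*] = 60.0 μmol/kg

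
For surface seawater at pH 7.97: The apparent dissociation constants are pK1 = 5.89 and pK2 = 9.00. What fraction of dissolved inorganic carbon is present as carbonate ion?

α₂ = 0.0847

α₂ = 1 / (1 + [H⁺]/K2 + [H⁺]²/(K1K2)) = 1 / (1 + 10^+1.03 + 10^-1.05)
   = 1 / (1 + 10.715 + 0.089125) = 1/11.804 = 0.08471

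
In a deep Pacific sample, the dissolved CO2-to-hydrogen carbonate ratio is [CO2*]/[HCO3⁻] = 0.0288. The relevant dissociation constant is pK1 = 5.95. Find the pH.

From K1 = [H⁺][HCO3⁻]/[CO2*]:  pH = pK1 − log₁₀([CO2*]/[HCO3⁻])
log₁₀(0.0288) = -1.541
pH = 5.95 − (-1.541) = 7.49

pH = 7.49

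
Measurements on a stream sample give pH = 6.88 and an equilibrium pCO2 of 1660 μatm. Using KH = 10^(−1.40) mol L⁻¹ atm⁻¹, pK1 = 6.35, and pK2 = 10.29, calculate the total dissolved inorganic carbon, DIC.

DIC = 0.290 mmol/L

[CO2*] = KH · pCO2 = 10^(−1.40) × 1660×10^-6 = 6.609×10^-5 mol/L
α₀ = 1/(1 + K1/[H⁺] + K1K2/[H⁺]²) = 1/(1 + 10^+0.53 + 10^-2.88) = 0.2278
DIC = [CO2*]/α₀ = 6.609×10^-5 / 0.2278 = 0.290 mmol/L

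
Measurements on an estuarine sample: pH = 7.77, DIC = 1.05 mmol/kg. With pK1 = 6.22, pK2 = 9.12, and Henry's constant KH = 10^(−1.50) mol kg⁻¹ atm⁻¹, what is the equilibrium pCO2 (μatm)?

α₀ = 1 / (1 + K1/[H⁺] + K1K2/[H⁺]²) = 1 / (1 + 10^+1.55 + 10^+0.20)
   = 1 / (1 + 35.481 + 1.5849) = 1/38.066 = 0.02627
[CO2*] = α₀ × DIC = 0.02627 × 1.05 = 0.02758 mmol/kg
pCO2 = [CO2*]/KH = 2.758×10^-5 / 3.162×10^-2 = 872 μatm

pCO2 = 872 μatm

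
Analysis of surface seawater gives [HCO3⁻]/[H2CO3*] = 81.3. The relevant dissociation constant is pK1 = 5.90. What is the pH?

pH = 7.81

From K1 = [H⁺][HCO3⁻]/[H2CO3*]:  pH = pK1 + log₁₀([HCO3⁻]/[H2CO3*])
log₁₀(81.3) = +1.910
pH = 5.90 + (+1.910) = 7.81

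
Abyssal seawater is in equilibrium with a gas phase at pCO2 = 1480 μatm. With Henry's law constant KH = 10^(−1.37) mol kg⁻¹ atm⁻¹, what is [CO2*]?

KH = 10^(−1.37) = 4.266×10^-2 mol kg⁻¹ atm⁻¹
[CO2*] = KH · pCO2 = 4.266×10^-2 × 1480×10^-6 atm = 6.31×10^-5 mol/kg

[CO2*] = 63.1 μmol/kg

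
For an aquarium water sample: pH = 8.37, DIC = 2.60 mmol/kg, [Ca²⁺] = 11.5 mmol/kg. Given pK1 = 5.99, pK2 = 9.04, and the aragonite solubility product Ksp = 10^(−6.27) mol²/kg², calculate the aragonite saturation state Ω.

Ω = 9.77

α₂ = 1 / (1 + [H⁺]/K2 + [H⁺]²/(K1K2)) = 1 / (1 + 10^+0.67 + 10^-1.71)
   = 1 / (1 + 4.6774 + 0.019498) = 1/5.6968 = 0.1755
[CO3²⁻] = α₂ × DIC = 0.1755 × 2.60 = 0.4564 mmol/kg
Ksp = 10^(−6.27) = 5.370×10^-7
Ω = [Ca²⁺][CO3²⁻]/Ksp = (11.5×10^-3)(4.564×10^-4) / 5.370×10^-7 = 9.77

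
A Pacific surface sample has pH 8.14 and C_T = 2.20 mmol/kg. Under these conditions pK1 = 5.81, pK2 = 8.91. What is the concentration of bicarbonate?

α₁ = 1 / (1 + [H⁺]/K1 + K2/[H⁺]) = 1 / (1 + 10^-2.33 + 10^-0.77)
   = 1 / (1 + 0.0046774 + 0.16982) = 1/1.1745 = 0.8514
[HCO3⁻] = α₁ × DIC = 0.8514 × 2.20 = 1.87 mmol/kg

[HCO3⁻] = 1.87 mmol/kg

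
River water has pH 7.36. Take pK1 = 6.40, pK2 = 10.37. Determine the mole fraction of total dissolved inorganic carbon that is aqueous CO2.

α₀ = 0.0987

α₀ = 1 / (1 + K1/[H⁺] + K1K2/[H⁺]²) = 1 / (1 + 10^+0.96 + 10^-2.05)
   = 1 / (1 + 9.1201 + 0.0089125) = 1/10.129 = 0.09873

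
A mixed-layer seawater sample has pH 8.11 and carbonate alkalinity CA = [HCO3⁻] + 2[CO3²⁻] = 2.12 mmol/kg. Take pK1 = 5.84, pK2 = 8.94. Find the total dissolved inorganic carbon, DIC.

DIC = 1.89 mmol/kg

CA = [HCO3⁻] + 2[CO3²⁻] = (α₁ + 2α₂)·DIC
At pH 8.11: [H⁺]/K1 = 10^-2.27 = 0.0053703, K2/[H⁺] = 10^-0.83 = 0.14791
α₁ = 1/(1 + 0.0053703 + 0.14791) = 1/1.1533 = 0.8671; α₂ = α₁·K2/[H⁺] = 0.1283
α₁ + 2α₂ = 1.1236
DIC = CA / (α₁ + 2α₂) = 2.12 / 1.1236 = 1.89 mmol/kg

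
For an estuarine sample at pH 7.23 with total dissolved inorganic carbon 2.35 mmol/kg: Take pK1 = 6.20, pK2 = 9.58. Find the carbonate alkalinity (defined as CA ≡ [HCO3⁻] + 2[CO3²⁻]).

CA = [HCO3⁻] + 2[CO3²⁻] = (α₁ + 2α₂)·DIC
At pH 7.23: [H⁺]/K1 = 10^-1.03 = 0.093325, K2/[H⁺] = 10^-2.35 = 0.0044668
α₁ = 1/(1 + 0.093325 + 0.0044668) = 1/1.0978 = 0.9109; α₂ = α₁·K2/[H⁺] = 0.004069
α₁ + 2α₂ = 0.9191
CA = 0.9191 × 2.35 = 2.16 mmol/kg

CA = 2.16 mmol/kg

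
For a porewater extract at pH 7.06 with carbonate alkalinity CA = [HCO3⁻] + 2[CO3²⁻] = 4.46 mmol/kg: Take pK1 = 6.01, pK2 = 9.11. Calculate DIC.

DIC = 4.81 mmol/kg

CA = [HCO3⁻] + 2[CO3²⁻] = (α₁ + 2α₂)·DIC
At pH 7.06: [H⁺]/K1 = 10^-1.05 = 0.089125, K2/[H⁺] = 10^-2.05 = 0.0089125
α₁ = 1/(1 + 0.089125 + 0.0089125) = 1/1.0980 = 0.9107; α₂ = α₁·K2/[H⁺] = 0.008117
α₁ + 2α₂ = 0.9269
DIC = CA / (α₁ + 2α₂) = 4.46 / 0.9269 = 4.81 mmol/kg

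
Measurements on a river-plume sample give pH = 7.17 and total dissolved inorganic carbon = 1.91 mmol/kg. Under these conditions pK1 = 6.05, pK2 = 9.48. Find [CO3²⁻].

α₂ = 1 / (1 + [H⁺]/K2 + [H⁺]²/(K1K2)) = 1 / (1 + 10^+2.31 + 10^+1.19)
   = 1 / (1 + 204.17 + 15.488) = 1/220.66 = 0.004532
[CO3²⁻] = α₂ × DIC = 0.004532 × 1.91 = 0.00866 mmol/kg = 8.66 μmol/kg

[CO3²⁻] = 8.66 μmol/kg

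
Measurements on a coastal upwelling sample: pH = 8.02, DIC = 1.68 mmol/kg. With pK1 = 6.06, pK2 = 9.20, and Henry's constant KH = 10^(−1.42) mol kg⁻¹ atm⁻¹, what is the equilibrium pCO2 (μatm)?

α₀ = 1 / (1 + K1/[H⁺] + K1K2/[H⁺]²) = 1 / (1 + 10^+1.96 + 10^+0.78)
   = 1 / (1 + 91.201 + 6.0256) = 1/98.227 = 0.01018
[CO2*] = α₀ × DIC = 0.01018 × 1.68 = 0.01710 mmol/kg = 17.10 μmol/kg
pCO2 = [CO2*]/KH = 1.710×10^-5 / 3.802×10^-2 = 450 μatm

pCO2 = 450 μatm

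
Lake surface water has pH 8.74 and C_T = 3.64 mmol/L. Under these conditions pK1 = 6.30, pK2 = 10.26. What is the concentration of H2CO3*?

[CO2*] = 12.8 μmol/L

α₀ = 1 / (1 + K1/[H⁺] + K1K2/[H⁺]²) = 1 / (1 + 10^+2.44 + 10^+0.92)
   = 1 / (1 + 275.42 + 8.3176) = 1/284.74 = 0.003512
[CO2*] = α₀ × DIC = 0.003512 × 3.64 = 0.0128 mmol/L = 12.8 μmol/L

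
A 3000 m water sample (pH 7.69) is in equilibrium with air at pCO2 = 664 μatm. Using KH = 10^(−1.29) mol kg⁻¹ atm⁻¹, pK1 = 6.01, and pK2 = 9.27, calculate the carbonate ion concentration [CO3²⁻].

[CO3²⁻] = 0.0429 mmol/kg

[CO2*] = KH · pCO2 = 10^(−1.29) × 664×10^-6 = 3.405×10^-5 mol/kg
α₀ = 1/(1 + K1/[H⁺] + K1K2/[H⁺]²) = 1/(1 + 10^+1.68 + 10^+0.10) = 0.01995
DIC = [CO2*]/α₀ = 3.405×10^-5 / 0.01995 = 1.707 mmol/kg
[CO3²⁻] = α₂·DIC; α₂ = 0.02512, so [CO3²⁻] = 0.02512 × 1.707 = 0.0429 mmol/kg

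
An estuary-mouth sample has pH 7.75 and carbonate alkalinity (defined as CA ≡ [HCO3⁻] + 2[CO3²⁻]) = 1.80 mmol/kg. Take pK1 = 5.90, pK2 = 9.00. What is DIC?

CA = [HCO3⁻] + 2[CO3²⁻] = (α₁ + 2α₂)·DIC
At pH 7.75: [H⁺]/K1 = 10^-1.85 = 0.014125, K2/[H⁺] = 10^-1.25 = 0.056234
α₁ = 1/(1 + 0.014125 + 0.056234) = 1/1.0704 = 0.9343; α₂ = α₁·K2/[H⁺] = 0.05254
α₁ + 2α₂ = 1.0393
DIC = CA / (α₁ + 2α₂) = 1.80 / 1.0393 = 1.73 mmol/kg

DIC = 1.73 mmol/kg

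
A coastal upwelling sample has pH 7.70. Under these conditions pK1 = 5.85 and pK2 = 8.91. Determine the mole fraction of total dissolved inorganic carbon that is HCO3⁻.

α₁ = 0.930

α₁ = 1 / (1 + [H⁺]/K1 + K2/[H⁺]) = 1 / (1 + 10^-1.85 + 10^-1.21)
   = 1 / (1 + 0.014125 + 0.061660) = 1/1.0758 = 0.9296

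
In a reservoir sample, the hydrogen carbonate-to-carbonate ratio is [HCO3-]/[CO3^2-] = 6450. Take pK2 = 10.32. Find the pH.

pH = 6.51

From K2 = [H⁺][CO3^2-]/[HCO3-]:  pH = pK2 − log₁₀([HCO3-]/[CO3^2-])
log₁₀(6450) = +3.810
pH = 10.32 − (+3.810) = 6.51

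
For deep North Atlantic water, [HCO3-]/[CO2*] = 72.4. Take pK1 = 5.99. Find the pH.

pH = 7.85

From K1 = [H⁺][HCO3-]/[CO2*]:  pH = pK1 + log₁₀([HCO3-]/[CO2*])
log₁₀(72.4) = +1.860
pH = 5.99 + (+1.860) = 7.85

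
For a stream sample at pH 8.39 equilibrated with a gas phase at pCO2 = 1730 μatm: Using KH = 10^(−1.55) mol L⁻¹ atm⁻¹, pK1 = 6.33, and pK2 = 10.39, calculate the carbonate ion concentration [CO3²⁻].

[CO2*] = KH · pCO2 = 10^(−1.55) × 1730×10^-6 = 4.876×10^-5 mol/L
α₀ = 1/(1 + K1/[H⁺] + K1K2/[H⁺]²) = 1/(1 + 10^+2.06 + 10^+0.06) = 0.008550
DIC = [CO2*]/α₀ = 4.876×10^-5 / 0.008550 = 5.703 mmol/L
[CO3²⁻] = α₂·DIC; α₂ = 0.009816, so [CO3²⁻] = 0.009816 × 5.703 = 0.0560 mmol/L

[CO3²⁻] = 0.0560 mmol/L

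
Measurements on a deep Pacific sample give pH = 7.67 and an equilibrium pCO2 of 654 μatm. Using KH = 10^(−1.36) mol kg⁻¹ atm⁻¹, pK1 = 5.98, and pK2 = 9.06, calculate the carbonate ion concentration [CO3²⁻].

[CO2*] = KH · pCO2 = 10^(−1.36) × 654×10^-6 = 2.855×10^-5 mol/kg
α₀ = 1/(1 + K1/[H⁺] + K1K2/[H⁺]²) = 1/(1 + 10^+1.69 + 10^+0.30) = 0.01924
DIC = [CO2*]/α₀ = 2.855×10^-5 / 0.01924 = 1.484 mmol/kg
[CO3²⁻] = α₂·DIC; α₂ = 0.03839, so [CO3²⁻] = 0.03839 × 1.484 = 0.0570 mmol/kg

[CO3²⁻] = 0.0570 mmol/kg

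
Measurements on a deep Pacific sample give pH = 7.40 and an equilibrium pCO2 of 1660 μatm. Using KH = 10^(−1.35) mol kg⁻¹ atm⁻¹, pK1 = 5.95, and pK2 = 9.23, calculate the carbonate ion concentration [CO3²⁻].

[CO3²⁻] = 0.0309 mmol/kg

[CO2*] = KH · pCO2 = 10^(−1.35) × 1660×10^-6 = 7.415×10^-5 mol/kg
α₀ = 1/(1 + K1/[H⁺] + K1K2/[H⁺]²) = 1/(1 + 10^+1.45 + 10^-0.38) = 0.03378
DIC = [CO2*]/α₀ = 7.415×10^-5 / 0.03378 = 2.195 mmol/kg
[CO3²⁻] = α₂·DIC; α₂ = 0.01408, so [CO3²⁻] = 0.01408 × 2.195 = 0.0309 mmol/kg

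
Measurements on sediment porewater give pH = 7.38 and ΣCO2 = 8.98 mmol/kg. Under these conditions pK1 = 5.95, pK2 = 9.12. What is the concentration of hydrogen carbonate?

[HCO3⁻] = 8.51 mmol/kg

α₁ = 1 / (1 + [H⁺]/K1 + K2/[H⁺]) = 1 / (1 + 10^-1.43 + 10^-1.74)
   = 1 / (1 + 0.037154 + 0.018197) = 1/1.0554 = 0.9476
[HCO3⁻] = α₁ × DIC = 0.9476 × 8.98 = 8.51 mmol/kg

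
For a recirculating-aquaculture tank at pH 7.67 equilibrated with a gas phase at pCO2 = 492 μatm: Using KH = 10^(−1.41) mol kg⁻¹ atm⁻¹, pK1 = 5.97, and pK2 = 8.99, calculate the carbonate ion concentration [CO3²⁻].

[CO3²⁻] = 0.0459 mmol/kg

[CO2*] = KH · pCO2 = 10^(−1.41) × 492×10^-6 = 1.914×10^-5 mol/kg
α₀ = 1/(1 + K1/[H⁺] + K1K2/[H⁺]²) = 1/(1 + 10^+1.70 + 10^+0.38) = 0.01869
DIC = [CO2*]/α₀ = 1.914×10^-5 / 0.01869 = 1.024 mmol/kg
[CO3²⁻] = α₂·DIC; α₂ = 0.04482, so [CO3²⁻] = 0.04482 × 1.024 = 0.0459 mmol/kg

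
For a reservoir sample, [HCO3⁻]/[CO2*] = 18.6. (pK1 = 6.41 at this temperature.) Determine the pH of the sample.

pH = 7.68

From K1 = [H⁺][HCO3⁻]/[CO2*]:  pH = pK1 + log₁₀([HCO3⁻]/[CO2*])
log₁₀(18.6) = +1.270
pH = 6.41 + (+1.270) = 7.68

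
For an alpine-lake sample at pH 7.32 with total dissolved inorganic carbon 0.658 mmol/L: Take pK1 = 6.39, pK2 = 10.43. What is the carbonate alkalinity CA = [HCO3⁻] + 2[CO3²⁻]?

CA = [HCO3⁻] + 2[CO3²⁻] = (α₁ + 2α₂)·DIC
At pH 7.32: [H⁺]/K1 = 10^-0.93 = 0.11749, K2/[H⁺] = 10^-3.11 = 0.00077625
α₁ = 1/(1 + 0.11749 + 0.00077625) = 1/1.1183 = 0.8942; α₂ = α₁·K2/[H⁺] = 0.0006942
α₁ + 2α₂ = 0.8956
CA = 0.8956 × 0.658 = 0.589 mmol/L

CA = 0.589 mmol/L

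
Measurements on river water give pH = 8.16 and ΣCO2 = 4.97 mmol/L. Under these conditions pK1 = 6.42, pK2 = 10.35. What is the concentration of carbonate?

α₂ = 1 / (1 + [H⁺]/K2 + [H⁺]²/(K1K2)) = 1 / (1 + 10^+2.19 + 10^+0.45)
   = 1 / (1 + 154.88 + 2.8184) = 1/158.70 = 0.006301
[CO3²⁻] = α₂ × DIC = 0.006301 × 4.97 = 0.0313 mmol/L

[CO3²⁻] = 0.0313 mmol/L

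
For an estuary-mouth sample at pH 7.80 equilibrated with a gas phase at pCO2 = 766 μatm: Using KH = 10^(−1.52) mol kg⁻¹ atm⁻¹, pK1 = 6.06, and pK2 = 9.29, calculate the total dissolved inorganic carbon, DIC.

DIC = 1.34 mmol/kg

[CO2*] = KH · pCO2 = 10^(−1.52) × 766×10^-6 = 2.313×10^-5 mol/kg
α₀ = 1/(1 + K1/[H⁺] + K1K2/[H⁺]²) = 1/(1 + 10^+1.74 + 10^+0.25) = 0.01732
DIC = [CO2*]/α₀ = 2.313×10^-5 / 0.01732 = 1.34 mmol/kg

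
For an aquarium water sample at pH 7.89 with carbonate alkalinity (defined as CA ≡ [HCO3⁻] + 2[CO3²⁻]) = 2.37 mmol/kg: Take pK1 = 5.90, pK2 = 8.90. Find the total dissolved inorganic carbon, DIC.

CA = [HCO3⁻] + 2[CO3²⁻] = (α₁ + 2α₂)·DIC
At pH 7.89: [H⁺]/K1 = 10^-1.99 = 0.010233, K2/[H⁺] = 10^-1.01 = 0.097724
α₁ = 1/(1 + 0.010233 + 0.097724) = 1/1.1080 = 0.9026; α₂ = α₁·K2/[H⁺] = 0.08820
α₁ + 2α₂ = 1.0790
DIC = CA / (α₁ + 2α₂) = 2.37 / 1.0790 = 2.20 mmol/kg

DIC = 2.20 mmol/kg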